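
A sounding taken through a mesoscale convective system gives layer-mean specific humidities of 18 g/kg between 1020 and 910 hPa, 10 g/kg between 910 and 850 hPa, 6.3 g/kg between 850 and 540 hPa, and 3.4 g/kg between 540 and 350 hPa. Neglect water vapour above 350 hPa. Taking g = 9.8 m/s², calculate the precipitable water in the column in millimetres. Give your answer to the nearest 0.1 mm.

Precipitable water is the column-integrated vapour mass per unit area: PW = (1/g) Σ q̄ Δp, with q in kg/kg and Δp in Pa (1 kg/m² of water = 1 mm).
Layer 1020–910 hPa: Δp = 110 hPa = 11000 Pa, q̄ = 0.018 kg/kg → 0.018 × 11000 / 9.8 = 20.20 mm
Layer 910–850 hPa: Δp = 60 hPa = 6000 Pa, q̄ = 0.01 kg/kg → 0.01 × 6000 / 9.8 = 6.12 mm
Layer 850–540 hPa: Δp = 310 hPa = 31000 Pa, q̄ = 0.0063 kg/kg → 0.0063 × 31000 / 9.8 = 19.93 mm
Layer 540–350 hPa: Δp = 190 hPa = 19000 Pa, q̄ = 0.0034 kg/kg → 0.0034 × 19000 / 9.8 = 6.59 mm
PW = 20.20 + 6.12 + 19.93 + 6.59 = 52.84 ≈ 52.8 mm.

PW ≈ 52.8 mm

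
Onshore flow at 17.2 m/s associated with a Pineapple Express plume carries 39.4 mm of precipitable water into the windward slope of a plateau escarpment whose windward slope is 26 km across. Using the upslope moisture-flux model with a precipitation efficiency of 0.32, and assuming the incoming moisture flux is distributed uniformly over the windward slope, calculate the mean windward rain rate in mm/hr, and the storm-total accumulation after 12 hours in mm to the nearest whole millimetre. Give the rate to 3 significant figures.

Incoming column moisture flux per unit ridge length: F = V × PW = 17.2 × 39.4 = 677.68 mm·m/s.
Spread over the 26 km slope with efficiency ε = 0.32: R = ε·F/W = 0.32 × 677.68 / 26000 m = 8.341e-03 mm/s.
R = 8.341e-03 × 3600 = 30.0 mm/hr.
Over 12 h: total = 30.0 × 12 = 360 mm.

R ≈ 30.0 mm/hr; total ≈ 360 mm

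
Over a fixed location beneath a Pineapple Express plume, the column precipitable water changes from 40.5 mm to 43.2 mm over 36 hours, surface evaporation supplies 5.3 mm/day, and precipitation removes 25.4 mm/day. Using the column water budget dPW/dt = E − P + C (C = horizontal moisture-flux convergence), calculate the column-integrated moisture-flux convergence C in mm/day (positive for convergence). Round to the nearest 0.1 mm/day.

dPW/dt = (43.2 − 40.5) mm / (36/24 day) = +1.800 mm/day.
C = dPW/dt − E + P = (+1.800) − 5.3 + 25.4 = 21.9 mm/day.

C ≈ 21.9 mm/day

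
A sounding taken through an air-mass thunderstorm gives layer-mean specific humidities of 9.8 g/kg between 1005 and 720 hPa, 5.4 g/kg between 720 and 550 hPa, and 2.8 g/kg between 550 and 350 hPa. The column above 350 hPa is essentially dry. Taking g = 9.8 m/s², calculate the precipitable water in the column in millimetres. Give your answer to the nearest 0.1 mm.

PW ≈ 43.6 mm

Precipitable water is the column-integrated vapour mass per unit area: PW = (1/g) Σ q̄ Δp, with q in kg/kg and Δp in Pa (1 kg/m² of water = 1 mm).
Layer 1005–720 hPa: Δp = 285 hPa = 28500 Pa, q̄ = 0.0098 kg/kg → 0.0098 × 28500 / 9.8 = 28.50 mm
Layer 720–550 hPa: Δp = 170 hPa = 17000 Pa, q̄ = 0.0054 kg/kg → 0.0054 × 17000 / 9.8 = 9.37 mm
Layer 550–350 hPa: Δp = 200 hPa = 20000 Pa, q̄ = 0.0028 kg/kg → 0.0028 × 20000 / 9.8 = 5.71 mm
PW = 28.50 + 9.37 + 5.71 = 43.58 ≈ 43.6 mm.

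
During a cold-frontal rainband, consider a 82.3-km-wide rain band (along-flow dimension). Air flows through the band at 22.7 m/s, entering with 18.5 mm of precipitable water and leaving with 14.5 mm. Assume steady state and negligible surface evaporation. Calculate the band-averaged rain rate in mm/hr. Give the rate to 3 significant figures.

R ≈ 3.97 mm/hr

Column moisture flux per unit crosswind length is F = V × PW.
Inflow: F_in = 22.7 × 18.5 = 419.95 mm·m/s
Outflow: F_out = 22.7 × 14.5 = 329.15 mm·m/s
Steady-state rate R = (F_in − F_out)/L = (419.95 − 329.15) / 82300 m = 1.103e-03 mm/s.
R = 1.103e-03 × 3600 = 3.97 mm/hr.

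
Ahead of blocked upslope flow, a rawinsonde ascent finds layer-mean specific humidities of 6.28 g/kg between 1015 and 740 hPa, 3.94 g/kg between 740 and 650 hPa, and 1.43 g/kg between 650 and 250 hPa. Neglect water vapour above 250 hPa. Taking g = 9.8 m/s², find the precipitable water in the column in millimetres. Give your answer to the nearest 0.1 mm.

PW ≈ 27.1 mm

Precipitable water is the column-integrated vapour mass per unit area: PW = (1/g) Σ q̄ Δp, with q in kg/kg and Δp in Pa (1 kg/m² of water = 1 mm).
Layer 1015–740 hPa: Δp = 275 hPa = 27500 Pa, q̄ = 0.00628 kg/kg → 0.00628 × 27500 / 9.8 = 17.62 mm
Layer 740–650 hPa: Δp = 90 hPa = 9000 Pa, q̄ = 0.00394 kg/kg → 0.00394 × 9000 / 9.8 = 3.62 mm
Layer 650–250 hPa: Δp = 400 hPa = 40000 Pa, q̄ = 0.00143 kg/kg → 0.00143 × 40000 / 9.8 = 5.84 mm
PW = 17.62 + 3.62 + 5.84 = 27.08 ≈ 27.1 mm.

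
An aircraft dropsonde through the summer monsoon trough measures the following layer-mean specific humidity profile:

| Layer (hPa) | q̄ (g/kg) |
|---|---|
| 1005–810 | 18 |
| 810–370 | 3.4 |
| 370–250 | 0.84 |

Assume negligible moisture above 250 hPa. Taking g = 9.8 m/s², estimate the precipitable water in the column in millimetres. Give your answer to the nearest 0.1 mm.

PW ≈ 52.1 mm

Precipitable water is the column-integrated vapour mass per unit area: PW = (1/g) Σ q̄ Δp, with q in kg/kg and Δp in Pa (1 kg/m² of water = 1 mm).
Layer 1005–810 hPa: Δp = 195 hPa = 19500 Pa, q̄ = 0.018 kg/kg → 0.018 × 19500 / 9.8 = 35.82 mm
Layer 810–370 hPa: Δp = 440 hPa = 44000 Pa, q̄ = 0.0034 kg/kg → 0.0034 × 44000 / 9.8 = 15.27 mm
Layer 370–250 hPa: Δp = 120 hPa = 12000 Pa, q̄ = 0.00084 kg/kg → 0.00084 × 12000 / 9.8 = 1.03 mm
PW = 35.82 + 15.27 + 1.03 = 52.12 ≈ 52.1 mm.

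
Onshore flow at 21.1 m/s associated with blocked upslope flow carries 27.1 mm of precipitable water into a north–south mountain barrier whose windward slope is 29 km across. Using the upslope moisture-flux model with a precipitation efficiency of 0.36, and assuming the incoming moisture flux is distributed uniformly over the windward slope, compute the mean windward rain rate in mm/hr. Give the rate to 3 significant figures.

R ≈ 25.6 mm/hr

Incoming column moisture flux per unit ridge length: F = V × PW = 21.1 × 27.1 = 571.81 mm·m/s.
Spread over the 29 km slope with efficiency ε = 0.36: R = ε·F/W = 0.36 × 571.81 / 29000 m = 7.098e-03 mm/s.
R = 7.098e-03 × 3600 = 25.6 mm/hr.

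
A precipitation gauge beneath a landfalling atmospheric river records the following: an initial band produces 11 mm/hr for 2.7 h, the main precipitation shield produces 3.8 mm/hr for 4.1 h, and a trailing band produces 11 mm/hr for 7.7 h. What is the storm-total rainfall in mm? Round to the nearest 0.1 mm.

Total = Σ Rᵢ Δtᵢ = 11 × 2.7 + 3.8 × 4.1 + 11 × 7.7
      = 29.7 + 15.58 + 84.7 = 130.0 mm.

total ≈ 130.0 mm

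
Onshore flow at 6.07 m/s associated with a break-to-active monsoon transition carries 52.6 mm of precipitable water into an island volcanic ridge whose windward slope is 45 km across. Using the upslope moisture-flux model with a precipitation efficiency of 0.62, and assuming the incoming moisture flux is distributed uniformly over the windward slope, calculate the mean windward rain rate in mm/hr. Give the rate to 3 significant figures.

Incoming column moisture flux per unit ridge length: F = V × PW = 6.07 × 52.6 = 319.282 mm·m/s.
Spread over the 45 km slope with efficiency ε = 0.62: R = ε·F/W = 0.62 × 319.282 / 45000 m = 4.399e-03 mm/s.
R = 4.399e-03 × 3600 = 15.8 mm/hr.

R ≈ 15.8 mm/hr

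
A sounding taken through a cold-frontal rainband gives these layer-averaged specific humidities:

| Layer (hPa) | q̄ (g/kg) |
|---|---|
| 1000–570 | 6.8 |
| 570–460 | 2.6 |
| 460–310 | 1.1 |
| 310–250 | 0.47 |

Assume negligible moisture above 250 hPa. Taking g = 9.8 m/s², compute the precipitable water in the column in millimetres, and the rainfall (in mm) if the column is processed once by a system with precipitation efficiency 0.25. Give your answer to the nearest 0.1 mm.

Precipitable water is the column-integrated vapour mass per unit area: PW = (1/g) Σ q̄ Δp, with q in kg/kg and Δp in Pa (1 kg/m² of water = 1 mm).
Layer 1000–570 hPa: Δp = 430 hPa = 43000 Pa, q̄ = 0.0068 kg/kg → 0.0068 × 43000 / 9.8 = 29.84 mm
Layer 570–460 hPa: Δp = 110 hPa = 11000 Pa, q̄ = 0.0026 kg/kg → 0.0026 × 11000 / 9.8 = 2.92 mm
Layer 460–310 hPa: Δp = 150 hPa = 15000 Pa, q̄ = 0.0011 kg/kg → 0.0011 × 15000 / 9.8 = 1.68 mm
Layer 310–250 hPa: Δp = 60 hPa = 6000 Pa, q̄ = 0.00047 kg/kg → 0.00047 × 6000 / 9.8 = 0.29 mm
PW = 29.84 + 2.92 + 1.68 + 0.29 = 34.73 ≈ 34.7 mm.
Rainfall = ε × PW = 0.25 × 34.7 = 8.7 mm.

PW ≈ 34.7 mm; rainfall ≈ 8.7 mm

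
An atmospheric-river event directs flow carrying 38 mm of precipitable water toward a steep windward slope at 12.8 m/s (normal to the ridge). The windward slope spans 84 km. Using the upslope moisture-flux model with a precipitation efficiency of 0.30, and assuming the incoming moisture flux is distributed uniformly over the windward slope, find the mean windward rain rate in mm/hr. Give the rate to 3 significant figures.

R ≈ 6.25 mm/hr

Incoming column moisture flux per unit ridge length: F = V × PW = 12.8 × 38 = 486.4 mm·m/s.
Spread over the 84 km slope with efficiency ε = 0.30: R = ε·F/W = 0.30 × 486.4 / 84000 m = 1.737e-03 mm/s.
R = 1.737e-03 × 3600 = 6.25 mm/hr.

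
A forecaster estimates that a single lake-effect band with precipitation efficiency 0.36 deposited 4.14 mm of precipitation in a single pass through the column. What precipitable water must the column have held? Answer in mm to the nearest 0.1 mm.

PW ≈ 11.5 mm

PW = precipitation / ε = 4.14 / 0.36 = 11.5 mm.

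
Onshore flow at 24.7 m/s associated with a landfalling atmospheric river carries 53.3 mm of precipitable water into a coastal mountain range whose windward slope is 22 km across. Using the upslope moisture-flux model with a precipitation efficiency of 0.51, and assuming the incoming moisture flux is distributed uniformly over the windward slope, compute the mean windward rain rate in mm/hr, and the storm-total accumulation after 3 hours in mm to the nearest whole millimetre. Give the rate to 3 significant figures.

Incoming column moisture flux per unit ridge length: F = V × PW = 24.7 × 53.3 = 1316.51 mm·m/s.
Spread over the 22 km slope with efficiency ε = 0.51: R = ε·F/W = 0.51 × 1316.51 / 22000 m = 3.052e-02 mm/s.
R = 3.052e-02 × 3600 = 110 mm/hr.
Over 3 h: total = 110 × 3 = 330 mm.

R ≈ 110 mm/hr; total ≈ 330 mm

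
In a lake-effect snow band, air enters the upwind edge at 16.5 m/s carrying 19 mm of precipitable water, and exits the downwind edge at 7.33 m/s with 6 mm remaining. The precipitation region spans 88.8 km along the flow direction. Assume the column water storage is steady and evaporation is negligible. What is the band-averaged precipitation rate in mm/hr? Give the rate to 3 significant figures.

R ≈ 10.9 mm/hr

Column moisture flux per unit crosswind length is F = V × PW.
Inflow: F_in = 16.5 × 19 = 313.5 mm·m/s
Outflow: F_out = 7.33 × 6 = 43.98 mm·m/s
Steady-state rate R = (F_in − F_out)/L = (313.5 − 43.98) / 88800 m = 3.035e-03 mm/s.
R = 3.035e-03 × 3600 = 10.9 mm/hr.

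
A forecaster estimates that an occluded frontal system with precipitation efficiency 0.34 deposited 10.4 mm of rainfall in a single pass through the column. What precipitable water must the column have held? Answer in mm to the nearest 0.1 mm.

PW = rainfall / ε = 10.4 / 0.34 = 30.6 mm.

PW ≈ 30.6 mm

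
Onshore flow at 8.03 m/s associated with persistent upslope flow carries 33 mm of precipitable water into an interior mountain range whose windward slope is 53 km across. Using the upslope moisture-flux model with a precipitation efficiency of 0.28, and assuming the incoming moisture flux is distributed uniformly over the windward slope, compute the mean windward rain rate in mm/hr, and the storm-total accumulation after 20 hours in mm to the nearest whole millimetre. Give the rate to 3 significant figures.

R ≈ 5.04 mm/hr; total ≈ 101 mm

Incoming column moisture flux per unit ridge length: F = V × PW = 8.03 × 33 = 264.99 mm·m/s.
Spread over the 53 km slope with efficiency ε = 0.28: R = ε·F/W = 0.28 × 264.99 / 53000 m = 1.400e-03 mm/s.
R = 1.400e-03 × 3600 = 5.04 mm/hr.
Over 20 h: total = 5.04 × 20 = 100.8 ≈ 101 mm.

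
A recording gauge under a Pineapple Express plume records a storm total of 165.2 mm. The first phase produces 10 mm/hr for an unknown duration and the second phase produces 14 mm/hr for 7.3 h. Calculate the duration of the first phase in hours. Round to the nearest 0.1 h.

duration ≈ 6.3 h

Known phases: 14 × 7.3 = 102.2 mm.
Remaining depth = 165.2 − 102.2 = 63 mm.
Duration = 63 / 10 = 6.3 h.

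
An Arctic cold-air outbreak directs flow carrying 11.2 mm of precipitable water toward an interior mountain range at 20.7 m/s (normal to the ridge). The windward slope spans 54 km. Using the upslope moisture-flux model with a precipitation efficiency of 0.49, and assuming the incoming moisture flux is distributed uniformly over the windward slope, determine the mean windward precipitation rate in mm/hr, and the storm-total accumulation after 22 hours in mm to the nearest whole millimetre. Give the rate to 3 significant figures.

R ≈ 7.57 mm/hr; total ≈ 167 mm

Incoming column moisture flux per unit ridge length: F = V × PW = 20.7 × 11.2 = 231.84 mm·m/s.
Spread over the 54 km slope with efficiency ε = 0.49: R = ε·F/W = 0.49 × 231.84 / 54000 m = 2.104e-03 mm/s.
R = 2.104e-03 × 3600 = 7.57 mm/hr.
Over 22 h: total = 7.57 × 22 = 166.54 ≈ 167 mm.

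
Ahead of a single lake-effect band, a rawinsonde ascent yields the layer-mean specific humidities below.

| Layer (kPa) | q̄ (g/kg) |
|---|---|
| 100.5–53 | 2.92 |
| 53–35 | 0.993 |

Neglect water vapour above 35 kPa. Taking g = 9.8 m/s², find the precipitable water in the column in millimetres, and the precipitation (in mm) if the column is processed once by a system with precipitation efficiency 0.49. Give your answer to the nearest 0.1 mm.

PW ≈ 16.0 mm; precipitation ≈ 7.8 mm

Precipitable water is the column-integrated vapour mass per unit area: PW = (1/g) Σ q̄ Δp, with q in kg/kg and Δp in Pa (1 kg/m² of water = 1 mm).
Layer 100.5–53 kPa: Δp = 475 hPa = 47500 Pa, q̄ = 0.00292 kg/kg → 0.00292 × 47500 / 9.8 = 14.15 mm
Layer 53–35 kPa: Δp = 180 hPa = 18000 Pa, q̄ = 0.000993 kg/kg → 0.000993 × 18000 / 9.8 = 1.82 mm
PW = 14.15 + 1.82 = 15.97 ≈ 16.0 mm.
Precipitation = ε × PW = 0.49 × 16.0 = 7.8 mm.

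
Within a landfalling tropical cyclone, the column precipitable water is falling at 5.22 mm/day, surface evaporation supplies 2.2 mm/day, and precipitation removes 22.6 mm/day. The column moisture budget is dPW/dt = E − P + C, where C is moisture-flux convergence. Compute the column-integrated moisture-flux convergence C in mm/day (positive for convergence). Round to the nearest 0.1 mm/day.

C ≈ 15.2 mm/day

dPW/dt = -5.22 mm/day.
C = dPW/dt − E + P = (-5.22) − 2.2 + 22.6 = 15.2 mm/day.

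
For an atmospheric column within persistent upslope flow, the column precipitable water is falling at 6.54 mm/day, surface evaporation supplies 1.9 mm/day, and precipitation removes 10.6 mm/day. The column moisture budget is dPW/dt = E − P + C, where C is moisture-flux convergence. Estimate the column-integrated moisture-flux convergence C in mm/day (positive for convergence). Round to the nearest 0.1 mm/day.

dPW/dt = -6.54 mm/day.
C = dPW/dt − E + P = (-6.54) − 1.9 + 10.6 = 2.2 mm/day.

C ≈ 2.2 mm/day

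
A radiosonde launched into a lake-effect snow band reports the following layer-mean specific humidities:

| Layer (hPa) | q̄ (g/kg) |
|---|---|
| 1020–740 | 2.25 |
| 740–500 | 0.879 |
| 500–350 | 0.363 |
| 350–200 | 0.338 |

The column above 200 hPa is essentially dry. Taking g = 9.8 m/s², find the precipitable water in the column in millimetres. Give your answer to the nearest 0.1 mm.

PW ≈ 9.7 mm

Precipitable water is the column-integrated vapour mass per unit area: PW = (1/g) Σ q̄ Δp, with q in kg/kg and Δp in Pa (1 kg/m² of water = 1 mm).
Layer 1020–740 hPa: Δp = 280 hPa = 28000 Pa, q̄ = 0.00225 kg/kg → 0.00225 × 28000 / 9.8 = 6.43 mm
Layer 740–500 hPa: Δp = 240 hPa = 24000 Pa, q̄ = 0.000879 kg/kg → 0.000879 × 24000 / 9.8 = 2.15 mm
Layer 500–350 hPa: Δp = 150 hPa = 15000 Pa, q̄ = 0.000363 kg/kg → 0.000363 × 15000 / 9.8 = 0.56 mm
Layer 350–200 hPa: Δp = 150 hPa = 15000 Pa, q̄ = 0.000338 kg/kg → 0.000338 × 15000 / 9.8 = 0.52 mm
PW = 6.43 + 2.15 + 0.56 + 0.52 = 9.66 ≈ 9.7 mm.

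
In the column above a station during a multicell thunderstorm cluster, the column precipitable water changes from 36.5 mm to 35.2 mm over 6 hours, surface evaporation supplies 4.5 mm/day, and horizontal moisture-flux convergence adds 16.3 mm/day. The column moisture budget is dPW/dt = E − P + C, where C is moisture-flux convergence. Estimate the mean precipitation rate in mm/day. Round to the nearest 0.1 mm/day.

dPW/dt = (35.2 − 36.5) mm / (6/24 day) = -5.200 mm/day.
P = E + C − dPW/dt = 4.5 + (16.3) − (-5.200) = 26.0 mm/day.

P ≈ 26.0 mm/day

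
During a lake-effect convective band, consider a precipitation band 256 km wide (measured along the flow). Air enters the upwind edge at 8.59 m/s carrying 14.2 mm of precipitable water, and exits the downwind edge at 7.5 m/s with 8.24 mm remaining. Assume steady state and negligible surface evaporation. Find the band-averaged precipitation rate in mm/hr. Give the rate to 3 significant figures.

Column moisture flux per unit crosswind length is F = V × PW.
Inflow: F_in = 8.59 × 14.2 = 121.978 mm·m/s
Outflow: F_out = 7.5 × 8.24 = 61.8 mm·m/s
Steady-state rate R = (F_in − F_out)/L = (121.978 − 61.8) / 256000 m = 2.351e-04 mm/s.
R = 2.351e-04 × 3600 = 0.846 mm/hr.

R ≈ 0.846 mm/hr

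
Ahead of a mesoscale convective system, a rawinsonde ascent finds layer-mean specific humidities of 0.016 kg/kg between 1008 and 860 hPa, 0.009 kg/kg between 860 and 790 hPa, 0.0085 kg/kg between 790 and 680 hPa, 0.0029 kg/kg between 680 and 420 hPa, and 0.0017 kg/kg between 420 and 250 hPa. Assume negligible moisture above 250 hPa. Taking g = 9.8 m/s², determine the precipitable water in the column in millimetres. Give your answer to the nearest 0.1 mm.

PW ≈ 50.8 mm

Precipitable water is the column-integrated vapour mass per unit area: PW = (1/g) Σ q̄ Δp, with q in kg/kg and Δp in Pa (1 kg/m² of water = 1 mm).
Layer 1008–860 hPa: Δp = 148 hPa = 14800 Pa, q̄ = 0.016 kg/kg → 0.016 × 14800 / 9.8 = 24.16 mm
Layer 860–790 hPa: Δp = 70 hPa = 7000 Pa, q̄ = 0.009 kg/kg → 0.009 × 7000 / 9.8 = 6.43 mm
Layer 790–680 hPa: Δp = 110 hPa = 11000 Pa, q̄ = 0.0085 kg/kg → 0.0085 × 11000 / 9.8 = 9.54 mm
Layer 680–420 hPa: Δp = 260 hPa = 26000 Pa, q̄ = 0.0029 kg/kg → 0.0029 × 26000 / 9.8 = 7.69 mm
Layer 420–250 hPa: Δp = 170 hPa = 17000 Pa, q̄ = 0.0017 kg/kg → 0.0017 × 17000 / 9.8 = 2.95 mm
PW = 24.16 + 6.43 + 9.54 + 7.69 + 2.95 = 50.77 ≈ 50.8 mm.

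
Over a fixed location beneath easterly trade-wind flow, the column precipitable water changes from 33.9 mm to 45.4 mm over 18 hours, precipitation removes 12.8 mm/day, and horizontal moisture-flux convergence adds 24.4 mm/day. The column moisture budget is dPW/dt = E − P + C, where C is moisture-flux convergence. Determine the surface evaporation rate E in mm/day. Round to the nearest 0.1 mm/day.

dPW/dt = (45.4 − 33.9) mm / (18/24 day) = +15.333 mm/day.
E = dPW/dt + P − C = (+15.333) + 12.8 − (24.4) = 3.7 mm/day.

E ≈ 3.7 mm/day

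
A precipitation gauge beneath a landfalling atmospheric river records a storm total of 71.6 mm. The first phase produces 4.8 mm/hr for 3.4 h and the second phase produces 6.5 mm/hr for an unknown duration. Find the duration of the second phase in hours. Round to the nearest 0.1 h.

duration ≈ 8.5 h

Known phases: 4.8 × 3.4 = 16.32 mm.
Remaining depth = 71.6 − 16.32 = 55.28 mm.
Duration = 55.28 / 6.5 = 8.5 h.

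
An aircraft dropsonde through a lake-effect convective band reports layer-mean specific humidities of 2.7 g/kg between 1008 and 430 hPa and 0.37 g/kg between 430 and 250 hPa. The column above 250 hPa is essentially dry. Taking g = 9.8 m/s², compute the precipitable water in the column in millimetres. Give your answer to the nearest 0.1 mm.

Precipitable water is the column-integrated vapour mass per unit area: PW = (1/g) Σ q̄ Δp, with q in kg/kg and Δp in Pa (1 kg/m² of water = 1 mm).
Layer 1008–430 hPa: Δp = 578 hPa = 57800 Pa, q̄ = 0.0027 kg/kg → 0.0027 × 57800 / 9.8 = 15.92 mm
Layer 430–250 hPa: Δp = 180 hPa = 18000 Pa, q̄ = 0.00037 kg/kg → 0.00037 × 18000 / 9.8 = 0.68 mm
PW = 15.92 + 0.68 = 16.60 ≈ 16.6 mm.

PW ≈ 16.6 mm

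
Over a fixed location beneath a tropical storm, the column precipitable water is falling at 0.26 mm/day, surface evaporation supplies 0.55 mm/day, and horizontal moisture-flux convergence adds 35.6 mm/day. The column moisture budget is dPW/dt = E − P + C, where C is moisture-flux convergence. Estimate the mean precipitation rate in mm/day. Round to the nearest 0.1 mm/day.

dPW/dt = -0.26 mm/day.
P = E + C − dPW/dt = 0.55 + (35.6) − (-0.26) = 36.4 mm/day.

P ≈ 36.4 mm/day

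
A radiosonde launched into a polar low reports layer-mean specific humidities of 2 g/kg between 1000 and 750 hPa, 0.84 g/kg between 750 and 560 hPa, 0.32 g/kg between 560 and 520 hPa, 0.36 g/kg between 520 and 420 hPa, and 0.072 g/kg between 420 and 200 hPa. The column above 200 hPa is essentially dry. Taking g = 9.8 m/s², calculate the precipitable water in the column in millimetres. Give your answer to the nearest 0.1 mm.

Precipitable water is the column-integrated vapour mass per unit area: PW = (1/g) Σ q̄ Δp, with q in kg/kg and Δp in Pa (1 kg/m² of water = 1 mm).
Layer 1000–750 hPa: Δp = 250 hPa = 25000 Pa, q̄ = 0.002 kg/kg → 0.002 × 25000 / 9.8 = 5.10 mm
Layer 750–560 hPa: Δp = 190 hPa = 19000 Pa, q̄ = 0.00084 kg/kg → 0.00084 × 19000 / 9.8 = 1.63 mm
Layer 560–520 hPa: Δp = 40 hPa = 4000 Pa, q̄ = 0.00032 kg/kg → 0.00032 × 4000 / 9.8 = 0.13 mm
Layer 520–420 hPa: Δp = 100 hPa = 10000 Pa, q̄ = 0.00036 kg/kg → 0.00036 × 10000 / 9.8 = 0.37 mm
Layer 420–200 hPa: Δp = 220 hPa = 22000 Pa, q̄ = 7.2e-05 kg/kg → 7.2e-05 × 22000 / 9.8 = 0.16 mm
PW = 5.10 + 1.63 + 0.13 + 0.37 + 0.16 = 7.39 ≈ 7.4 mm.

PW ≈ 7.4 mm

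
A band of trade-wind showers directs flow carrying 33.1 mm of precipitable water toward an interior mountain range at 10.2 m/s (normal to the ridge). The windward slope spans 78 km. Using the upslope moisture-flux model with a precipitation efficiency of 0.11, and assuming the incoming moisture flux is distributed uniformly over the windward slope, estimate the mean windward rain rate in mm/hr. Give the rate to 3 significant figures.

R ≈ 1.71 mm/hr

Incoming column moisture flux per unit ridge length: F = V × PW = 10.2 × 33.1 = 337.62 mm·m/s.
Spread over the 78 km slope with efficiency ε = 0.11: R = ε·F/W = 0.11 × 337.62 / 78000 m = 4.761e-04 mm/s.
R = 4.761e-04 × 3600 = 1.71 mm/hr.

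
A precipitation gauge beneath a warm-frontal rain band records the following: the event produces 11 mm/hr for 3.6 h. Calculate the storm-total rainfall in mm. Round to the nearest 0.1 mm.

total ≈ 39.6 mm

Total = Σ Rᵢ Δtᵢ = 11 × 3.6
      = 39.6 = 39.6 mm.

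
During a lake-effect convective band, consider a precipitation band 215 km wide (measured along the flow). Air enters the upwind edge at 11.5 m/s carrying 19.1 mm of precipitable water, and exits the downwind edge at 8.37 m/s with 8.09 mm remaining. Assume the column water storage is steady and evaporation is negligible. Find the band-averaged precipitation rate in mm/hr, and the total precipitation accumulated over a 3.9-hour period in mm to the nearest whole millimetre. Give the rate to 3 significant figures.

R ≈ 2.54 mm/hr; total ≈ 10 mm

Column moisture flux per unit crosswind length is F = V × PW.
Inflow: F_in = 11.5 × 19.1 = 219.65 mm·m/s
Outflow: F_out = 8.37 × 8.09 = 67.7133 mm·m/s
Steady-state rate R = (F_in − F_out)/L = (219.65 − 67.7133) / 215000 m = 7.067e-04 mm/s.
R = 7.067e-04 × 3600 = 2.54 mm/hr.
Over 3.9 h: total = 2.54 × 3.9 = 9.906 ≈ 10 mm.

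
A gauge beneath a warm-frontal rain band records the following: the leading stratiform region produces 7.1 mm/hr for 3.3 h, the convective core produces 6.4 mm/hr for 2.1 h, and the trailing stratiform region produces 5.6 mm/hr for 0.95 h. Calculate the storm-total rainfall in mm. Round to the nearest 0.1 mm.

total ≈ 42.2 mm

Total = Σ Rᵢ Δtᵢ = 7.1 × 3.3 + 6.4 × 2.1 + 5.6 × 0.95
      = 23.43 + 13.44 + 5.32 = 42.2 mm.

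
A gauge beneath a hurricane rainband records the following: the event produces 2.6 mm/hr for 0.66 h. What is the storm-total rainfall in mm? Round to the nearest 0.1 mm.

Total = Σ Rᵢ Δtᵢ = 2.6 × 0.66
      = 1.716 = 1.7 mm.

total ≈ 1.7 mm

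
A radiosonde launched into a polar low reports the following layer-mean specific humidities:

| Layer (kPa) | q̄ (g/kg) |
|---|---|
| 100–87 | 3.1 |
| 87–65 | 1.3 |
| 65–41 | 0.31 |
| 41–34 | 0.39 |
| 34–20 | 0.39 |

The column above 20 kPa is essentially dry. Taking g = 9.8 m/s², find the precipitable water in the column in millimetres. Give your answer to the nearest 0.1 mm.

Precipitable water is the column-integrated vapour mass per unit area: PW = (1/g) Σ q̄ Δp, with q in kg/kg and Δp in Pa (1 kg/m² of water = 1 mm).
Layer 100–87 kPa: Δp = 130 hPa = 13000 Pa, q̄ = 0.0031 kg/kg → 0.0031 × 13000 / 9.8 = 4.11 mm
Layer 87–65 kPa: Δp = 220 hPa = 22000 Pa, q̄ = 0.0013 kg/kg → 0.0013 × 22000 / 9.8 = 2.92 mm
Layer 65–41 kPa: Δp = 240 hPa = 24000 Pa, q̄ = 0.00031 kg/kg → 0.00031 × 24000 / 9.8 = 0.76 mm
Layer 41–34 kPa: Δp = 70 hPa = 7000 Pa, q̄ = 0.00039 kg/kg → 0.00039 × 7000 / 9.8 = 0.28 mm
Layer 34–20 kPa: Δp = 140 hPa = 14000 Pa, q̄ = 0.00039 kg/kg → 0.00039 × 14000 / 9.8 = 0.56 mm
PW = 4.11 + 2.92 + 0.76 + 0.28 + 0.56 = 8.63 ≈ 8.6 mm.

PW ≈ 8.6 mm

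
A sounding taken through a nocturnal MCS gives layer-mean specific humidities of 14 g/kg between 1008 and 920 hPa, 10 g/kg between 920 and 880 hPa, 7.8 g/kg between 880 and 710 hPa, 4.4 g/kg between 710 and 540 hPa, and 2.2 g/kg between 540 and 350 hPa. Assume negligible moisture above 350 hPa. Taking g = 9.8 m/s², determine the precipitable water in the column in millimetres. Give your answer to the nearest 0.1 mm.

PW ≈ 42.1 mm

Precipitable water is the column-integrated vapour mass per unit area: PW = (1/g) Σ q̄ Δp, with q in kg/kg and Δp in Pa (1 kg/m² of water = 1 mm).
Layer 1008–920 hPa: Δp = 88 hPa = 8800 Pa, q̄ = 0.014 kg/kg → 0.014 × 8800 / 9.8 = 12.57 mm
Layer 920–880 hPa: Δp = 40 hPa = 4000 Pa, q̄ = 0.01 kg/kg → 0.01 × 4000 / 9.8 = 4.08 mm
Layer 880–710 hPa: Δp = 170 hPa = 17000 Pa, q̄ = 0.0078 kg/kg → 0.0078 × 17000 / 9.8 = 13.53 mm
Layer 710–540 hPa: Δp = 170 hPa = 17000 Pa, q̄ = 0.0044 kg/kg → 0.0044 × 17000 / 9.8 = 7.63 mm
Layer 540–350 hPa: Δp = 190 hPa = 19000 Pa, q̄ = 0.0022 kg/kg → 0.0022 × 19000 / 9.8 = 4.27 mm
PW = 12.57 + 4.08 + 13.53 + 7.63 + 4.27 = 42.08 ≈ 42.1 mm.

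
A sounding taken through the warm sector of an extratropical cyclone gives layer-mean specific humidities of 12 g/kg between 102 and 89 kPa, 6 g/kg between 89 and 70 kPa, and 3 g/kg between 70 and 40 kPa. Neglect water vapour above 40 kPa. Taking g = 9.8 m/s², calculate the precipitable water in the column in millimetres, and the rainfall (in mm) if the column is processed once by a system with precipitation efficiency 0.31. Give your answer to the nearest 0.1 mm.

PW ≈ 36.7 mm; rainfall ≈ 11.4 mm

Precipitable water is the column-integrated vapour mass per unit area: PW = (1/g) Σ q̄ Δp, with q in kg/kg and Δp in Pa (1 kg/m² of water = 1 mm).
Layer 102–89 kPa: Δp = 130 hPa = 13000 Pa, q̄ = 0.012 kg/kg → 0.012 × 13000 / 9.8 = 15.92 mm
Layer 89–70 kPa: Δp = 190 hPa = 19000 Pa, q̄ = 0.006 kg/kg → 0.006 × 19000 / 9.8 = 11.63 mm
Layer 70–40 kPa: Δp = 300 hPa = 30000 Pa, q̄ = 0.003 kg/kg → 0.003 × 30000 / 9.8 = 9.18 mm
PW = 15.92 + 11.63 + 9.18 = 36.73 ≈ 36.7 mm.
Rainfall = ε × PW = 0.31 × 36.7 = 11.4 mm.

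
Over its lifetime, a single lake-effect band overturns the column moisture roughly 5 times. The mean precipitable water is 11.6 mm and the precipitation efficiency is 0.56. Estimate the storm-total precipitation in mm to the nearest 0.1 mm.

Each cycle deposits ε × PW = 0.56 × 11.6 = 6.496 mm.
Over 5 cycles: 5 × 6.496 = 32.5 mm.

precipitation ≈ 32.5 mm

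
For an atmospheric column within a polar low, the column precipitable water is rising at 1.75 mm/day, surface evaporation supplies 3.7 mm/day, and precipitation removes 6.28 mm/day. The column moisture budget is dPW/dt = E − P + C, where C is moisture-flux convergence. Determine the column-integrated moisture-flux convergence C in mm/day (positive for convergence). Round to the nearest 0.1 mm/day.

C ≈ 4.3 mm/day

dPW/dt = +1.75 mm/day.
C = dPW/dt − E + P = (+1.75) − 3.7 + 6.28 = 4.3 mm/day.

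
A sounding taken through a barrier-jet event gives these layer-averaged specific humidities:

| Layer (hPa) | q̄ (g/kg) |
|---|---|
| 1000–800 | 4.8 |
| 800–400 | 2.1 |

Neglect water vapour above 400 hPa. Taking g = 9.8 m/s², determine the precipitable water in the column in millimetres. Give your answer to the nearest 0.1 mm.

Precipitable water is the column-integrated vapour mass per unit area: PW = (1/g) Σ q̄ Δp, with q in kg/kg and Δp in Pa (1 kg/m² of water = 1 mm).
Layer 1000–800 hPa: Δp = 200 hPa = 20000 Pa, q̄ = 0.0048 kg/kg → 0.0048 × 20000 / 9.8 = 9.80 mm
Layer 800–400 hPa: Δp = 400 hPa = 40000 Pa, q̄ = 0.0021 kg/kg → 0.0021 × 40000 / 9.8 = 8.57 mm
PW = 9.80 + 8.57 = 18.37 ≈ 18.4 mm.

PW ≈ 18.4 mm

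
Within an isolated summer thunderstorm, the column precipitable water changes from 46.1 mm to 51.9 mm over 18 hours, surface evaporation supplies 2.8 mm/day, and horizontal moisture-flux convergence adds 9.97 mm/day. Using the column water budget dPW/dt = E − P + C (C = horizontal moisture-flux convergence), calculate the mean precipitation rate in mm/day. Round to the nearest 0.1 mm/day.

P ≈ 5.0 mm/day

dPW/dt = (51.9 − 46.1) mm / (18/24 day) = +7.733 mm/day.
P = E + C − dPW/dt = 2.8 + (9.97) − (+7.733) = 5.0 mm/day.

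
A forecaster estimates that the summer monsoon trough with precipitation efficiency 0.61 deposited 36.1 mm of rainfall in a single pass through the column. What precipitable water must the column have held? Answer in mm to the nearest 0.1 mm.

PW = rainfall / ε = 36.1 / 0.61 = 59.2 mm.

PW ≈ 59.2 mm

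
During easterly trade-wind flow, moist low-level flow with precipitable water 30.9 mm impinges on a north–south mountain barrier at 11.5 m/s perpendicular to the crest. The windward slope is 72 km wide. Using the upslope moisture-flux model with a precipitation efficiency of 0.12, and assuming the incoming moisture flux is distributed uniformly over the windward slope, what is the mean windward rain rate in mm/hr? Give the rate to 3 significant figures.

Incoming column moisture flux per unit ridge length: F = V × PW = 11.5 × 30.9 = 355.35 mm·m/s.
Spread over the 72 km slope with efficiency ε = 0.12: R = ε·F/W = 0.12 × 355.35 / 72000 m = 5.922e-04 mm/s.
R = 5.922e-04 × 3600 = 2.13 mm/hr.

R ≈ 2.13 mm/hr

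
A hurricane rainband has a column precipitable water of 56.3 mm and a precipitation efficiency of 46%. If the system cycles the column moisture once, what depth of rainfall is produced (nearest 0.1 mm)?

Rainfall = ε × PW = 0.46 × 56.3 = 25.9 mm.

rainfall ≈ 25.9 mm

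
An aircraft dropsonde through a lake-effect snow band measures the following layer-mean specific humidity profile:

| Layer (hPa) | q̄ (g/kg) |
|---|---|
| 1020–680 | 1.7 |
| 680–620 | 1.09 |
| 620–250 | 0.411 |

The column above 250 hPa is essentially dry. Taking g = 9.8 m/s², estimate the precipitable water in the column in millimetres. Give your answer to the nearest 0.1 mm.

PW ≈ 8.1 mm

Precipitable water is the column-integrated vapour mass per unit area: PW = (1/g) Σ q̄ Δp, with q in kg/kg and Δp in Pa (1 kg/m² of water = 1 mm).
Layer 1020–680 hPa: Δp = 340 hPa = 34000 Pa, q̄ = 0.0017 kg/kg → 0.0017 × 34000 / 9.8 = 5.90 mm
Layer 680–620 hPa: Δp = 60 hPa = 6000 Pa, q̄ = 0.00109 kg/kg → 0.00109 × 6000 / 9.8 = 0.67 mm
Layer 620–250 hPa: Δp = 370 hPa = 37000 Pa, q̄ = 0.000411 kg/kg → 0.000411 × 37000 / 9.8 = 1.55 mm
PW = 5.90 + 0.67 + 1.55 = 8.12 ≈ 8.1 mm.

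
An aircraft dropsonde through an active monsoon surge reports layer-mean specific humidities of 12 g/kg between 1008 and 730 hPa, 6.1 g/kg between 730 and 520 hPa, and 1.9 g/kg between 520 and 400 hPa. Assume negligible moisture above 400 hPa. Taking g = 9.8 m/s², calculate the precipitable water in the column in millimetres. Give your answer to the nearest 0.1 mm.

Precipitable water is the column-integrated vapour mass per unit area: PW = (1/g) Σ q̄ Δp, with q in kg/kg and Δp in Pa (1 kg/m² of water = 1 mm).
Layer 1008–730 hPa: Δp = 278 hPa = 27800 Pa, q̄ = 0.012 kg/kg → 0.012 × 27800 / 9.8 = 34.04 mm
Layer 730–520 hPa: Δp = 210 hPa = 21000 Pa, q̄ = 0.0061 kg/kg → 0.0061 × 21000 / 9.8 = 13.07 mm
Layer 520–400 hPa: Δp = 120 hPa = 12000 Pa, q̄ = 0.0019 kg/kg → 0.0019 × 12000 / 9.8 = 2.33 mm
PW = 34.04 + 13.07 + 2.33 = 49.44 ≈ 49.4 mm.

PW ≈ 49.4 mm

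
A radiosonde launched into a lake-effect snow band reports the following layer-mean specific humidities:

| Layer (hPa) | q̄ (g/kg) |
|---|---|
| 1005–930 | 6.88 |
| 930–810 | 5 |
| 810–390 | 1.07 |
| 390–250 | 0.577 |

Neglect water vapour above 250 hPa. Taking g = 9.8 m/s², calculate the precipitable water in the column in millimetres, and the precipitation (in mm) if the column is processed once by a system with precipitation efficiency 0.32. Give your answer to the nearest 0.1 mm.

Precipitable water is the column-integrated vapour mass per unit area: PW = (1/g) Σ q̄ Δp, with q in kg/kg and Δp in Pa (1 kg/m² of water = 1 mm).
Layer 1005–930 hPa: Δp = 75 hPa = 7500 Pa, q̄ = 0.00688 kg/kg → 0.00688 × 7500 / 9.8 = 5.27 mm
Layer 930–810 hPa: Δp = 120 hPa = 12000 Pa, q̄ = 0.005 kg/kg → 0.005 × 12000 / 9.8 = 6.12 mm
Layer 810–390 hPa: Δp = 420 hPa = 42000 Pa, q̄ = 0.00107 kg/kg → 0.00107 × 42000 / 9.8 = 4.59 mm
Layer 390–250 hPa: Δp = 140 hPa = 14000 Pa, q̄ = 0.000577 kg/kg → 0.000577 × 14000 / 9.8 = 0.82 mm
PW = 5.27 + 6.12 + 4.59 + 0.82 = 16.80 ≈ 16.8 mm.
Precipitation = ε × PW = 0.32 × 16.8 = 5.4 mm.

PW ≈ 16.8 mm; precipitation ≈ 5.4 mm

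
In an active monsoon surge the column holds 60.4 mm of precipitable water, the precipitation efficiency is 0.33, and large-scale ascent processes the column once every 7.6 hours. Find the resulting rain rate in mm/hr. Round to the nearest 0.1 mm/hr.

R ≈ 2.6 mm/hr

Each overturning extracts ε × PW = 0.33 × 60.4 = 19.932 mm.
Rate = ε·PW / τ = 19.932 / 7.6 h = 2.6 mm/hr.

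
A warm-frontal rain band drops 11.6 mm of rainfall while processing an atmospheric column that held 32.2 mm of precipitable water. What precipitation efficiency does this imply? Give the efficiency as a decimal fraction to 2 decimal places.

ε = rainfall / PW = 11.6 / 32.2 = 0.36.

ε ≈ 0.36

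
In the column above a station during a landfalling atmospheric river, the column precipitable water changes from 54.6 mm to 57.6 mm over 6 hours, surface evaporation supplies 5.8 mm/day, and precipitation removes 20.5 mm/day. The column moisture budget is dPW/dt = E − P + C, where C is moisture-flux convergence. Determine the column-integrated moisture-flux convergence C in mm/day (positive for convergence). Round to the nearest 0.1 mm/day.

C ≈ 26.7 mm/day

dPW/dt = (57.6 − 54.6) mm / (6/24 day) = +12.000 mm/day.
C = dPW/dt − E + P = (+12.000) − 5.8 + 20.5 = 26.7 mm/day.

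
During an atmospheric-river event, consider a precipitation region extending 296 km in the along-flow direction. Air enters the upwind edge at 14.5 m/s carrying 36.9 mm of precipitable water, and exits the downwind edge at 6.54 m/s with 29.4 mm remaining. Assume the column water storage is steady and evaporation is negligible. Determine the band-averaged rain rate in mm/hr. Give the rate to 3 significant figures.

Column moisture flux per unit crosswind length is F = V × PW.
Inflow: F_in = 14.5 × 36.9 = 535.05 mm·m/s
Outflow: F_out = 6.54 × 29.4 = 192.276 mm·m/s
Steady-state rate R = (F_in − F_out)/L = (535.05 − 192.276) / 296000 m = 1.158e-03 mm/s.
R = 1.158e-03 × 3600 = 4.17 mm/hr.

R ≈ 4.17 mm/hr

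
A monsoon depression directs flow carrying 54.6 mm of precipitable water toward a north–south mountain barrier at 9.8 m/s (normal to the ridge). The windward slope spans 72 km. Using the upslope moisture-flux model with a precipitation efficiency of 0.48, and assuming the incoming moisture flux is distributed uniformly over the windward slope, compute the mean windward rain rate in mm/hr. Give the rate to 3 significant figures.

R ≈ 12.8 mm/hr

Incoming column moisture flux per unit ridge length: F = V × PW = 9.8 × 54.6 = 535.08 mm·m/s.
Spread over the 72 km slope with efficiency ε = 0.48: R = ε·F/W = 0.48 × 535.08 / 72000 m = 3.567e-03 mm/s.
R = 3.567e-03 × 3600 = 12.8 mm/hr.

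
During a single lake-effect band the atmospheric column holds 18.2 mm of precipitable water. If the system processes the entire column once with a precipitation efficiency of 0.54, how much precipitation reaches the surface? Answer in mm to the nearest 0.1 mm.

precipitation ≈ 9.8 mm

Precipitation = ε × PW = 0.54 × 18.2 = 9.8 mm.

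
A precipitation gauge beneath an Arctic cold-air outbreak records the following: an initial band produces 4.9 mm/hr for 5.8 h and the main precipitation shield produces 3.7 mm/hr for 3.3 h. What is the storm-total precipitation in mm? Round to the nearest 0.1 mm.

total ≈ 40.6 mm

Total = Σ Rᵢ Δtᵢ = 4.9 × 5.8 + 3.7 × 3.3
      = 28.42 + 12.21 = 40.6 mm.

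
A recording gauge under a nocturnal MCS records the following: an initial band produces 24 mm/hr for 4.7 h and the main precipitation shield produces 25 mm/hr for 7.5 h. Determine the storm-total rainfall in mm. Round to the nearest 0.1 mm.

Total = Σ Rᵢ Δtᵢ = 24 × 4.7 + 25 × 7.5
      = 112.8 + 187.5 = 300.3 mm.

total ≈ 300.3 mm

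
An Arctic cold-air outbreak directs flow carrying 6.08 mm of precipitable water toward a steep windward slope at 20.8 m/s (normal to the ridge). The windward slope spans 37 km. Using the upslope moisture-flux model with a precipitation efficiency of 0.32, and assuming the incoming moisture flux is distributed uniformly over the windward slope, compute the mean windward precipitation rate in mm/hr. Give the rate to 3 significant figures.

Incoming column moisture flux per unit ridge length: F = V × PW = 20.8 × 6.08 = 126.464 mm·m/s.
Spread over the 37 km slope with efficiency ε = 0.32: R = ε·F/W = 0.32 × 126.464 / 37000 m = 1.094e-03 mm/s.
R = 1.094e-03 × 3600 = 3.94 mm/hr.

R ≈ 3.94 mm/hr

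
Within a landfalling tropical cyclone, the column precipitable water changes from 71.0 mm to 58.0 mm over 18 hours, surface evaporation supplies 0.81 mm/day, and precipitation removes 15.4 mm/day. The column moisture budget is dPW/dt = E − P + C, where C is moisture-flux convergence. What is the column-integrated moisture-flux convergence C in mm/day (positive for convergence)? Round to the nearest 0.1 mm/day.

C ≈ -2.7 mm/day

dPW/dt = (58.0 − 71.0) mm / (18/24 day) = -17.333 mm/day.
C = dPW/dt − E + P = (-17.333) − 0.81 + 15.4 = -2.7 mm/day.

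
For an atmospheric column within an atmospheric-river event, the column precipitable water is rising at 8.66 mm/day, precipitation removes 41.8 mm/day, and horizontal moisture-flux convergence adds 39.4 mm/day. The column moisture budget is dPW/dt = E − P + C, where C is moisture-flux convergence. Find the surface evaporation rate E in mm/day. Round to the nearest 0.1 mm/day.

E ≈ 11.1 mm/day

dPW/dt = +8.66 mm/day.
E = dPW/dt + P − C = (+8.66) + 41.8 − (39.4) = 11.1 mm/day.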